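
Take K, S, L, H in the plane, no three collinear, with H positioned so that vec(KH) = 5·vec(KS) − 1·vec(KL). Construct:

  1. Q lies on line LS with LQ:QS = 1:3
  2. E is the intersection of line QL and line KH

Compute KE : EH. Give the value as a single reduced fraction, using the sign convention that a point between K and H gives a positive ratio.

Set K = (0, 0), S = (1, 0), L = (0, 1), H = (5, -1); any affine frame gives the same invariant.
1. Q lies on line LS with LQ:QS = 1:3 ⇒ Q = (1/4, 3/4)
2. E is the intersection of line QL and line KH ⇒ E = (5/4, -1/4)
E = K + t·(H−K) with t = 1/4, so KE:EH = t:(1−t) = 1/4:3/4

KE:EH = 1/3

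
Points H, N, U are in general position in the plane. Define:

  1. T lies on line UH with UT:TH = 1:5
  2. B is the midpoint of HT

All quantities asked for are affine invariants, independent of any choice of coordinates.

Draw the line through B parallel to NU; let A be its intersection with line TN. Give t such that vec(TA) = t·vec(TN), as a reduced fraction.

t = -5/2

Work in coordinates with H = (0, 0), N = (1, 0), U = (0, 1).
1. T lies on line UH with UT:TH = 1:5 ⇒ T = (0, 5/6)
2. B is the midpoint of HT ⇒ B = (0, 5/12)
through B parallel to NU: direction (-1, 1); meets TN at A = (-5/2, 35/12)
A = T + t·(N−T) with t = -5/2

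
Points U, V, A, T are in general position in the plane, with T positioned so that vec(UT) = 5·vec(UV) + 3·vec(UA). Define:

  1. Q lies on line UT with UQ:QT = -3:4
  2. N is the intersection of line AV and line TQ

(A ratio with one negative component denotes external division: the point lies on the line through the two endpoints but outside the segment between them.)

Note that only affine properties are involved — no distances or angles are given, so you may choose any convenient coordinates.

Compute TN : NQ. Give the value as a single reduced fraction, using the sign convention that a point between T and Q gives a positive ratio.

Set U = (0, 0), V = (1, 0), A = (0, 1), T = (5, 3); any affine frame gives the same invariant.
1. Q lies on line UT with UQ:QT = -3:4 ⇒ Q = (-15, -9)
2. N is the intersection of line AV and line TQ ⇒ N = (5/8, 3/8)
N = T + t·(Q−T) with t = 7/32, so TN:NQ = t:(1−t) = 7/32:25/32

TN:NQ = 7/25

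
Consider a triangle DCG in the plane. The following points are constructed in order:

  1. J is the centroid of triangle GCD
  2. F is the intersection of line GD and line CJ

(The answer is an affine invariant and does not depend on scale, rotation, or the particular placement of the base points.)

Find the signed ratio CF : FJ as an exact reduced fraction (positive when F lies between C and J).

CF:FJ = -3

Work in coordinates with D = (0, 0), C = (1, 0), G = (0, 1).
1. J is the centroid of triangle GCD ⇒ J = (1/3, 1/3)
2. F is the intersection of line GD and line CJ ⇒ F = (0, 1/2)
F = C + t·(J−C) with t = 3/2, so CF:FJ = t:(1−t) = 3/2:-1/2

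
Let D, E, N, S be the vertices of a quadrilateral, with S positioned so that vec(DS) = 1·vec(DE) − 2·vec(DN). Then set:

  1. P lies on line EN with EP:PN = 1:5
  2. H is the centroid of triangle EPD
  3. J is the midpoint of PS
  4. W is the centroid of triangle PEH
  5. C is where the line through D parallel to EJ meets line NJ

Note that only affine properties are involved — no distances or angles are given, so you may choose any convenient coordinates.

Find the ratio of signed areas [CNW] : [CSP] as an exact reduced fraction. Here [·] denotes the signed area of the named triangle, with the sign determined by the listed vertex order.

[CNW]:[CSP] = -7/180

Choose coordinates D = (0, 0), E = (1, 0), N = (0, 1), S = (1, -2).
1. P lies on line EN with EP:PN = 1:5 ⇒ P = (5/6, 1/6)
2. H is the centroid of triangle EPD ⇒ H = (11/18, 1/18)
3. J is the midpoint of PS ⇒ J = (11/12, -11/12)
4. W is the centroid of triangle PEH ⇒ W = (22/27, 2/27)
5. C is where the line through D parallel to EJ meets line NJ ⇒ C = (11/144, 121/144)
2·[CNW] = -77/1296, 2·[CSP] = 55/36
[CNW]:[CSP] = -77/1296:55/36 = -7/180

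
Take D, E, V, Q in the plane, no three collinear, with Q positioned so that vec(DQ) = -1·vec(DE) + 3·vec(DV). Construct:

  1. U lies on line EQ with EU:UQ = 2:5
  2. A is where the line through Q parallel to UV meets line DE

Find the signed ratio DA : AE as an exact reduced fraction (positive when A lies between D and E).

Choose coordinates D = (0, 0), E = (1, 0), V = (0, 1), Q = (-1, 3).
1. U lies on line EQ with EU:UQ = 2:5 ⇒ U = (3/7, 6/7)
2. A is where the line through Q parallel to UV meets line DE ⇒ A = (8, 0)
A = D + t·(E−D) with t = 8, so DA:AE = t:(1−t) = 8:-7

DA:AE = -8/7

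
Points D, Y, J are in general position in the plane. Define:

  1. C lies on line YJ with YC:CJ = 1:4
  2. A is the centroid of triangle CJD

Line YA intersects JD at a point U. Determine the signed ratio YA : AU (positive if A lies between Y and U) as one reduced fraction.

YA:AU = 11/4

Set D = (0, 0), Y = (1, 0), J = (0, 1); any affine frame gives the same invariant.
1. C lies on line YJ with YC:CJ = 1:4 ⇒ C = (4/5, 1/5)
2. A is the centroid of triangle CJD ⇒ A = (4/15, 2/5)
line YA meets JD at U = (0, 6/11)
A = Y + t·(U−Y) with t = 11/15, so YA:AU = 11/15:4/15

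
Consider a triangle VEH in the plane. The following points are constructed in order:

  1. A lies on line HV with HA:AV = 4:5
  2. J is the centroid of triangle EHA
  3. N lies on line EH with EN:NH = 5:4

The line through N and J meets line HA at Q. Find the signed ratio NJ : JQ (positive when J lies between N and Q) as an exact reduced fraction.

NJ:JQ = 1/3

Choose coordinates V = (0, 0), E = (1, 0), H = (0, 1).
1. A lies on line HV with HA:AV = 4:5 ⇒ A = (0, 5/9)
2. J is the centroid of triangle EHA ⇒ J = (1/3, 14/27)
3. N lies on line EH with EN:NH = 5:4 ⇒ N = (4/9, 5/9)
line NJ meets HA at Q = (0, 11/27)
J = N + t·(Q−N) with t = 1/4, so NJ:JQ = 1/4:3/4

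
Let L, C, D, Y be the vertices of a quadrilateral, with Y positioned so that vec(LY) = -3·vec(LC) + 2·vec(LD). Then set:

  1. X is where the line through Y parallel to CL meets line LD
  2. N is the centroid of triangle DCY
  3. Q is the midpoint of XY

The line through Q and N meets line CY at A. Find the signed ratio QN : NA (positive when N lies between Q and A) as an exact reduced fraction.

Choose coordinates L = (0, 0), C = (1, 0), D = (0, 1), Y = (-3, 2).
1. X is where the line through Y parallel to CL meets line LD ⇒ X = (0, 2)
2. N is the centroid of triangle DCY ⇒ N = (-2/3, 1)
3. Q is the midpoint of XY ⇒ Q = (-3/2, 2)
line QN meets CY at A = (-3/7, 5/7)
N = Q + t·(A−Q) with t = 7/9, so QN:NA = 7/9:2/9

QN:NA = 7/2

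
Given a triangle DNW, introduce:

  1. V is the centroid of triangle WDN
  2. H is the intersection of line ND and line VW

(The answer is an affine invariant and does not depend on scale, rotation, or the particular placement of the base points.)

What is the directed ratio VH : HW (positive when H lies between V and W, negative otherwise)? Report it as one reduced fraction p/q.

Work in coordinates with D = (0, 0), N = (1, 0), W = (0, 1).
1. V is the centroid of triangle WDN ⇒ V = (1/3, 1/3)
2. H is the intersection of line ND and line VW ⇒ H = (1/2, 0)
H = V + t·(W−V) with t = -1/2, so VH:HW = t:(1−t) = -1/2:3/2

VH:HW = -1/3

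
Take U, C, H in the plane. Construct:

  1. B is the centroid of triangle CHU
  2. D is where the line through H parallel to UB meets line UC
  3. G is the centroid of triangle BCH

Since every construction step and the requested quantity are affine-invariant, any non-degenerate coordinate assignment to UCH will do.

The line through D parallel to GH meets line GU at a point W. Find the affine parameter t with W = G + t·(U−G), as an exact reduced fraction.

Work in coordinates with U = (0, 0), C = (1, 0), H = (0, 1).
1. B is the centroid of triangle CHU ⇒ B = (1/3, 1/3)
2. D is where the line through H parallel to UB meets line UC ⇒ D = (-1, 0)
3. G is the centroid of triangle BCH ⇒ G = (4/9, 4/9)
through D parallel to GH: direction (-4/9, 5/9); meets GU at W = (-5/9, -5/9)
W = G + t·(U−G) with t = 9/4

t = 9/4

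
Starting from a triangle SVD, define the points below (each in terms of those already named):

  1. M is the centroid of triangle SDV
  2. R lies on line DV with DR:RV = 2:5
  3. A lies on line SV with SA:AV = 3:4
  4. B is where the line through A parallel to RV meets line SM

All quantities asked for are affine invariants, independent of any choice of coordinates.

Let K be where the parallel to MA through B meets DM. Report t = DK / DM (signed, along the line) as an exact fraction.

Choose coordinates S = (0, 0), V = (1, 0), D = (0, 1).
1. M is the centroid of triangle SDV ⇒ M = (1/3, 1/3)
2. R lies on line DV with DR:RV = 2:5 ⇒ R = (2/7, 5/7)
3. A lies on line SV with SA:AV = 3:4 ⇒ A = (3/7, 0)
4. B is where the line through A parallel to RV meets line SM ⇒ B = (3/14, 3/14)
through B parallel to MA: direction (2/21, -1/3); meets DM at K = (-1/42, 22/21)
K = D + t·(M−D) with t = -1/14

t = -1/14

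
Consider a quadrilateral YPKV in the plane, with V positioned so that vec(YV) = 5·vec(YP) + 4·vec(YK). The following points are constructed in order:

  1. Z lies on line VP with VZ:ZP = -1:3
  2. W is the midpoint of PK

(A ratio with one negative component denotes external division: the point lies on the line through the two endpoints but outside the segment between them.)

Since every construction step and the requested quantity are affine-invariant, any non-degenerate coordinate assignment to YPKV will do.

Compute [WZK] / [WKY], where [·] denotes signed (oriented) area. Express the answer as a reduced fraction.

Assign Y = (0, 0), P = (1, 0), K = (0, 1), V = (5, 4) — the answer is frame-independent, so this choice is without loss of generality.
1. Z lies on line VP with VZ:ZP = -1:3 ⇒ Z = (7, 6)
2. W is the midpoint of PK ⇒ W = (1/2, 1/2)
2·[WZK] = 6, 2·[WKY] = 1/2
[WZK]:[WKY] = 6:1/2 = 12

[WZK]:[WKY] = 12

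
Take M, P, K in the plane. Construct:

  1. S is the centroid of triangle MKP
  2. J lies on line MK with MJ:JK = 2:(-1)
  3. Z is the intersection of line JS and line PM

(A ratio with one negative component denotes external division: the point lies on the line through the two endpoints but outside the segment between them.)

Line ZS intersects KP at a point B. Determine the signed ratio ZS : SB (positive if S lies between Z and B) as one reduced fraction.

Set M = (0, 0), P = (1, 0), K = (0, 1); any affine frame gives the same invariant.
1. S is the centroid of triangle MKP ⇒ S = (1/3, 1/3)
2. J lies on line MK with MJ:JK = 2:(-1) ⇒ J = (0, 2)
3. Z is the intersection of line JS and line PM ⇒ Z = (2/5, 0)
line ZS meets KP at B = (1/4, 3/4)
S = Z + t·(B−Z) with t = 4/9, so ZS:SB = 4/9:5/9

ZS:SB = 4/5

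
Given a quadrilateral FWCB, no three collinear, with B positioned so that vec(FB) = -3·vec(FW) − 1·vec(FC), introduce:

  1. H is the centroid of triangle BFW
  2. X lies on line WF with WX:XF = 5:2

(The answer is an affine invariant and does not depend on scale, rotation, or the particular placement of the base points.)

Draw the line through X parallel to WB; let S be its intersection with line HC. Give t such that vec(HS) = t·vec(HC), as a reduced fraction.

t = 4/49

Assign F = (0, 0), W = (1, 0), C = (0, 1), B = (-3, -1) — the answer is frame-independent, so this choice is without loss of generality.
1. H is the centroid of triangle BFW ⇒ H = (-2/3, -1/3)
2. X lies on line WF with WX:XF = 5:2 ⇒ X = (2/7, 0)
through X parallel to WB: direction (-4, -1); meets HC at S = (-30/49, -11/49)
S = H + t·(C−H) with t = 4/49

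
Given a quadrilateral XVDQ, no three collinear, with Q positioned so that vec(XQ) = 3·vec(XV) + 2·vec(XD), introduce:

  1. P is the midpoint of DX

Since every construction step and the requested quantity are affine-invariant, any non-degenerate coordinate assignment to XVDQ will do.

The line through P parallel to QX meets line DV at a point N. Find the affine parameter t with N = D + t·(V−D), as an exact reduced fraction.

Work in coordinates with X = (0, 0), V = (1, 0), D = (0, 1), Q = (3, 2).
1. P is the midpoint of DX ⇒ P = (0, 1/2)
through P parallel to QX: direction (-3, -2); meets DV at N = (3/10, 7/10)
N = D + t·(V−D) with t = 3/10

t = 3/10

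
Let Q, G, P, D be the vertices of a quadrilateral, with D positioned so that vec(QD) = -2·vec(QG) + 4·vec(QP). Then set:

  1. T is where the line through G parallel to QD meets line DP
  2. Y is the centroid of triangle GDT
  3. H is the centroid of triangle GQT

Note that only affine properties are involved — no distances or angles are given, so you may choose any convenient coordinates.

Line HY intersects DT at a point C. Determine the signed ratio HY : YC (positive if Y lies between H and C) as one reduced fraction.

Assign Q = (0, 0), G = (1, 0), P = (0, 1), D = (-2, 4) — the answer is frame-independent, so this choice is without loss of generality.
1. T is where the line through G parallel to QD meets line DP ⇒ T = (2, -2)
2. Y is the centroid of triangle GDT ⇒ Y = (1/3, 2/3)
3. H is the centroid of triangle GQT ⇒ H = (1, -2/3)
line HY meets DT at C = (2/3, 0)
Y = H + t·(C−H) with t = 2, so HY:YC = 2:-1

HY:YC = -2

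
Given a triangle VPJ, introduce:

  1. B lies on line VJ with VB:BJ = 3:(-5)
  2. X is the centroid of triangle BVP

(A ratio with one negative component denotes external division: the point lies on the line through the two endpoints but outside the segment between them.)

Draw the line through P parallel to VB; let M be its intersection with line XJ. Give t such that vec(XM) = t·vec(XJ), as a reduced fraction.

Set V = (0, 0), P = (1, 0), J = (0, 1); any affine frame gives the same invariant.
1. B lies on line VJ with VB:BJ = 3:(-5) ⇒ B = (0, -3/2)
2. X is the centroid of triangle BVP ⇒ X = (1/3, -1/2)
through P parallel to VB: direction (0, -3/2); meets XJ at M = (1, -7/2)
M = X + t·(J−X) with t = -2

t = -2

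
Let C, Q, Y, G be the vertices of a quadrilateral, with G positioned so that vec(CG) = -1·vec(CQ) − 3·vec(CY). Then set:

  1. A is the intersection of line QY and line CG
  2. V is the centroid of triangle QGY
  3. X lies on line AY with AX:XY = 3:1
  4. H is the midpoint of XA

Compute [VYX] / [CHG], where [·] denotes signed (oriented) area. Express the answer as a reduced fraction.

[VYX]:[CHG] = -5/18

Choose coordinates C = (0, 0), Q = (1, 0), Y = (0, 1), G = (-1, -3).
1. A is the intersection of line QY and line CG ⇒ A = (1/4, 3/4)
2. V is the centroid of triangle QGY ⇒ V = (0, -2/3)
3. X lies on line AY with AX:XY = 3:1 ⇒ X = (1/16, 15/16)
4. H is the midpoint of XA ⇒ H = (5/32, 27/32)
2·[VYX] = -5/48, 2·[CHG] = 3/8
[VYX]:[CHG] = -5/48:3/8 = -5/18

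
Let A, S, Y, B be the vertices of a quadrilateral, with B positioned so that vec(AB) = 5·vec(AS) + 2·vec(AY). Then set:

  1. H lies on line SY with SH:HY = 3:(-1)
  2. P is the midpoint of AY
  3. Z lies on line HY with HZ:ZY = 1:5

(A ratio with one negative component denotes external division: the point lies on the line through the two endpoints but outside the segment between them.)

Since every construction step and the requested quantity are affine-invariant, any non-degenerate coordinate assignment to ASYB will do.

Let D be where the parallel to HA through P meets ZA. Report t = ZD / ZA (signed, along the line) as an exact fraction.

t = -2

Choose coordinates A = (0, 0), S = (1, 0), Y = (0, 1), B = (5, 2).
1. H lies on line SY with SH:HY = 3:(-1) ⇒ H = (-1/2, 3/2)
2. P is the midpoint of AY ⇒ P = (0, 1/2)
3. Z lies on line HY with HZ:ZY = 1:5 ⇒ Z = (-5/12, 17/12)
through P parallel to HA: direction (1/2, -3/2); meets ZA at D = (-5/4, 17/4)
D = Z + t·(A−Z) with t = -2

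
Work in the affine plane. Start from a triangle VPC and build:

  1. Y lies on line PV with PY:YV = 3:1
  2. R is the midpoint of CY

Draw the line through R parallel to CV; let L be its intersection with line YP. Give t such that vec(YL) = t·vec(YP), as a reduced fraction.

Assign V = (0, 0), P = (1, 0), C = (0, 1) — the answer is frame-independent, so this choice is without loss of generality.
1. Y lies on line PV with PY:YV = 3:1 ⇒ Y = (1/4, 0)
2. R is the midpoint of CY ⇒ R = (1/8, 1/2)
through R parallel to CV: direction (0, -1); meets YP at L = (1/8, 0)
L = Y + t·(P−Y) with t = -1/6

t = -1/6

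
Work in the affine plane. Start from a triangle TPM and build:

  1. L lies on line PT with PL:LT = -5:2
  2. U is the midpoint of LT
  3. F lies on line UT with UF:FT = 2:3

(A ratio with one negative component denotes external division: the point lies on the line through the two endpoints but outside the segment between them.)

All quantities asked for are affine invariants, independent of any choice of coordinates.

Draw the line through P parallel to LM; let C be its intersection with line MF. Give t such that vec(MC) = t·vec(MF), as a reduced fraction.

t = 25/7

Assign T = (0, 0), P = (1, 0), M = (0, 1) — the answer is frame-independent, so this choice is without loss of generality.
1. L lies on line PT with PL:LT = -5:2 ⇒ L = (-2/3, 0)
2. U is the midpoint of LT ⇒ U = (-1/3, 0)
3. F lies on line UT with UF:FT = 2:3 ⇒ F = (-1/5, 0)
through P parallel to LM: direction (2/3, 1); meets MF at C = (-5/7, -18/7)
C = M + t·(F−M) with t = 25/7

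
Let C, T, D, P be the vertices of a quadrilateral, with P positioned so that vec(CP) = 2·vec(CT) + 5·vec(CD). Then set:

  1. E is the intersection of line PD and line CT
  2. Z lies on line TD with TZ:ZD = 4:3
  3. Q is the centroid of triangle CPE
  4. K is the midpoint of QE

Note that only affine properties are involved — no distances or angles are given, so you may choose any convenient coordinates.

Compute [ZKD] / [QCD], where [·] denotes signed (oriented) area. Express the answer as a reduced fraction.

Choose coordinates C = (0, 0), T = (1, 0), D = (0, 1), P = (2, 5).
1. E is the intersection of line PD and line CT ⇒ E = (-1/2, 0)
2. Z lies on line TD with TZ:ZD = 4:3 ⇒ Z = (3/7, 4/7)
3. Q is the centroid of triangle CPE ⇒ Q = (1/2, 5/3)
4. K is the midpoint of QE ⇒ K = (0, 5/6)
2·[ZKD] = -1/14, 2·[QCD] = -1/2
[ZKD]:[QCD] = -1/14:-1/2 = 1/7

[ZKD]:[QCD] = 1/7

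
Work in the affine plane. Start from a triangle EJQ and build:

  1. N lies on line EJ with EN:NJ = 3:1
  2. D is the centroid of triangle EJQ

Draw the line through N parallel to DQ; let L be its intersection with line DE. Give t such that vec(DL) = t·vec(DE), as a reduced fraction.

t = -1/2

Choose coordinates E = (0, 0), J = (1, 0), Q = (0, 1).
1. N lies on line EJ with EN:NJ = 3:1 ⇒ N = (3/4, 0)
2. D is the centroid of triangle EJQ ⇒ D = (1/3, 1/3)
through N parallel to DQ: direction (-1/3, 2/3); meets DE at L = (1/2, 1/2)
L = D + t·(E−D) with t = -1/2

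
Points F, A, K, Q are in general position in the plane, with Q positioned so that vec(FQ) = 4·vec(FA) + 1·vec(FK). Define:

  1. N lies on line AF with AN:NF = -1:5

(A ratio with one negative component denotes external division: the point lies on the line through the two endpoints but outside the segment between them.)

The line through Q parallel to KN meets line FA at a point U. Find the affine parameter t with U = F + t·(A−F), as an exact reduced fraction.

Assign F = (0, 0), A = (1, 0), K = (0, 1), Q = (4, 1) — the answer is frame-independent, so this choice is without loss of generality.
1. N lies on line AF with AN:NF = -1:5 ⇒ N = (5/4, 0)
through Q parallel to KN: direction (5/4, -1); meets FA at U = (21/4, 0)
U = F + t·(A−F) with t = 21/4

t = 21/4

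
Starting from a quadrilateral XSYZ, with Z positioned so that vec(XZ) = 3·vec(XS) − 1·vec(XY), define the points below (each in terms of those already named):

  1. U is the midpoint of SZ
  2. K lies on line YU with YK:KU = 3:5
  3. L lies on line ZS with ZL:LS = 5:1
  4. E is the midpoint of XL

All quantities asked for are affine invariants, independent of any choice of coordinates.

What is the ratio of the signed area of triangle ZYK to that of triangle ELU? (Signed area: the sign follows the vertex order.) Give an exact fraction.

[ZYK]:[ELU] = -9/8

Choose coordinates X = (0, 0), S = (1, 0), Y = (0, 1), Z = (3, -1).
1. U is the midpoint of SZ ⇒ U = (2, -1/2)
2. K lies on line YU with YK:KU = 3:5 ⇒ K = (3/4, 7/16)
3. L lies on line ZS with ZL:LS = 5:1 ⇒ L = (4/3, -1/6)
4. E is the midpoint of XL ⇒ E = (2/3, -1/12)
2·[ZYK] = 3/16, 2·[ELU] = -1/6
[ZYK]:[ELU] = 3/16:-1/6 = -9/8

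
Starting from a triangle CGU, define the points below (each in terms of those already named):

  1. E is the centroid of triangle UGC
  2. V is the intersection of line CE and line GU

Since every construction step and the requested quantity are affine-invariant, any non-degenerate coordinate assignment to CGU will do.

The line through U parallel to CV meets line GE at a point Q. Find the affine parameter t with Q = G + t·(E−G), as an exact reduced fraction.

t = 2

Set C = (0, 0), G = (1, 0), U = (0, 1); any affine frame gives the same invariant.
1. E is the centroid of triangle UGC ⇒ E = (1/3, 1/3)
2. V is the intersection of line CE and line GU ⇒ V = (1/2, 1/2)
through U parallel to CV: direction (1/2, 1/2); meets GE at Q = (-1/3, 2/3)
Q = G + t·(E−G) with t = 2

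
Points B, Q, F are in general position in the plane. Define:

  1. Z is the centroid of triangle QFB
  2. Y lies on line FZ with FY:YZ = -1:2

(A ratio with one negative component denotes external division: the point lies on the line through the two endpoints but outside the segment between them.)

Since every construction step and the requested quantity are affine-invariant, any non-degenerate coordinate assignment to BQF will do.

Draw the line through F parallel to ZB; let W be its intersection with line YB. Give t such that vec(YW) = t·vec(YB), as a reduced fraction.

Set B = (0, 0), Q = (1, 0), F = (0, 1); any affine frame gives the same invariant.
1. Z is the centroid of triangle QFB ⇒ Z = (1/3, 1/3)
2. Y lies on line FZ with FY:YZ = -1:2 ⇒ Y = (-1/3, 5/3)
through F parallel to ZB: direction (-1/3, -1/3); meets YB at W = (-1/6, 5/6)
W = Y + t·(B−Y) with t = 1/2

t = 1/2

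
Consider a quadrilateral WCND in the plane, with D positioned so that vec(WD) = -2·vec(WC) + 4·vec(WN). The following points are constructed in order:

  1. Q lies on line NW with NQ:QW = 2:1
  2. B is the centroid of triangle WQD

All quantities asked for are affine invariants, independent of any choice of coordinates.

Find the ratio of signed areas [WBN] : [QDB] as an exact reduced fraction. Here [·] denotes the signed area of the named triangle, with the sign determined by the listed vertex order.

Set W = (0, 0), C = (1, 0), N = (0, 1), D = (-2, 4); any affine frame gives the same invariant.
1. Q lies on line NW with NQ:QW = 2:1 ⇒ Q = (0, 1/3)
2. B is the centroid of triangle WQD ⇒ B = (-2/3, 13/9)
2·[WBN] = -2/3, 2·[QDB] = 2/9
[WBN]:[QDB] = -2/3:2/9 = -3

[WBN]:[QDB] = -3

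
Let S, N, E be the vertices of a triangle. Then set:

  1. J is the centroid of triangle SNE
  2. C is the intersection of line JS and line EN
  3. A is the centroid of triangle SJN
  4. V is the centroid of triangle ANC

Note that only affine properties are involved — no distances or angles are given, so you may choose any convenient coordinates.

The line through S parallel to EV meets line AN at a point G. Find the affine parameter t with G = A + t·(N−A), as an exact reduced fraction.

t = -23/20

Assign S = (0, 0), N = (1, 0), E = (0, 1) — the answer is frame-independent, so this choice is without loss of generality.
1. J is the centroid of triangle SNE ⇒ J = (1/3, 1/3)
2. C is the intersection of line JS and line EN ⇒ C = (1/2, 1/2)
3. A is the centroid of triangle SJN ⇒ A = (4/9, 1/9)
4. V is the centroid of triangle ANC ⇒ V = (35/54, 11/54)
through S parallel to EV: direction (35/54, -43/54); meets AN at G = (-7/36, 43/180)
G = A + t·(N−A) with t = -23/20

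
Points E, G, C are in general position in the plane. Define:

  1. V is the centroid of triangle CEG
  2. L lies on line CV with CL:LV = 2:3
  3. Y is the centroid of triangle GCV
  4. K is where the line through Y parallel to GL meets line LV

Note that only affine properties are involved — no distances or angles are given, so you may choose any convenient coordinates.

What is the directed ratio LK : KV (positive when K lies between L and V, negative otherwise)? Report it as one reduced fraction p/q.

Set E = (0, 0), G = (1, 0), C = (0, 1); any affine frame gives the same invariant.
1. V is the centroid of triangle CEG ⇒ V = (1/3, 1/3)
2. L lies on line CV with CL:LV = 2:3 ⇒ L = (2/15, 11/15)
3. Y is the centroid of triangle GCV ⇒ Y = (4/9, 4/9)
4. K is where the line through Y parallel to GL meets line LV ⇒ K = (7/45, 31/45)
K = L + t·(V−L) with t = 1/9, so LK:KV = t:(1−t) = 1/9:8/9

LK:KV = 1/8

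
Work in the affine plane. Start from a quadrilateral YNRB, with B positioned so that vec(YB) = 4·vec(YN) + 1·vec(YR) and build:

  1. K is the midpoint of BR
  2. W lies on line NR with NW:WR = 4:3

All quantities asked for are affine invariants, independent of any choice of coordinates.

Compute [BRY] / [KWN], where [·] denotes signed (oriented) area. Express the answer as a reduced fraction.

Work in coordinates with Y = (0, 0), N = (1, 0), R = (0, 1), B = (4, 1).
1. K is the midpoint of BR ⇒ K = (2, 1)
2. W lies on line NR with NW:WR = 4:3 ⇒ W = (3/7, 4/7)
2·[BRY] = 4, 2·[KWN] = 8/7
[BRY]:[KWN] = 4:8/7 = 7/2

[BRY]:[KWN] = 7/2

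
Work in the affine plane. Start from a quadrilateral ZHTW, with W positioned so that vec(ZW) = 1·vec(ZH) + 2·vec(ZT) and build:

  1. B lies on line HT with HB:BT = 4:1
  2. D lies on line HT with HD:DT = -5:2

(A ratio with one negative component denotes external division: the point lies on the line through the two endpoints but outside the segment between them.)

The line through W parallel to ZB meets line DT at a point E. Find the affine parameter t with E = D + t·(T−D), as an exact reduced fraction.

Assign Z = (0, 0), H = (1, 0), T = (0, 1), W = (1, 2) — the answer is frame-independent, so this choice is without loss of generality.
1. B lies on line HT with HB:BT = 4:1 ⇒ B = (1/5, 4/5)
2. D lies on line HT with HD:DT = -5:2 ⇒ D = (-2/3, 5/3)
through W parallel to ZB: direction (1/5, 4/5); meets DT at E = (3/5, 2/5)
E = D + t·(T−D) with t = 19/10

t = 19/10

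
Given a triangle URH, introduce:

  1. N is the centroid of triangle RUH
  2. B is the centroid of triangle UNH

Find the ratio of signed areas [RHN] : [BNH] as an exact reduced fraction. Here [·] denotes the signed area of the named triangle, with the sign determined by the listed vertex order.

Work in coordinates with U = (0, 0), R = (1, 0), H = (0, 1).
1. N is the centroid of triangle RUH ⇒ N = (1/3, 1/3)
2. B is the centroid of triangle UNH ⇒ B = (1/9, 4/9)
2·[RHN] = 1/3, 2·[BNH] = 1/9
[RHN]:[BNH] = 1/3:1/9 = 3

[RHN]:[BNH] = 3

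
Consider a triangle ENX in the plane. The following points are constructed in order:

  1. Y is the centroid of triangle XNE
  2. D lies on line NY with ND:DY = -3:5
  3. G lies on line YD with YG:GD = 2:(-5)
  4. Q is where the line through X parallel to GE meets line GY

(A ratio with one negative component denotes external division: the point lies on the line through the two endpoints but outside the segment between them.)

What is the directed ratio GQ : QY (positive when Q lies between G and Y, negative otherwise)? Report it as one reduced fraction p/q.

Work in coordinates with E = (0, 0), N = (1, 0), X = (0, 1).
1. Y is the centroid of triangle XNE ⇒ Y = (1/3, 1/3)
2. D lies on line NY with ND:DY = -3:5 ⇒ D = (2, -1/2)
3. G lies on line YD with YG:GD = 2:(-5) ⇒ G = (-7/9, 8/9)
4. Q is where the line through X parallel to GE meets line GY ⇒ Q = (7/9, 1/9)
Q = G + t·(Y−G) with t = 7/5, so GQ:QY = t:(1−t) = 7/5:-2/5

GQ:QY = -7/2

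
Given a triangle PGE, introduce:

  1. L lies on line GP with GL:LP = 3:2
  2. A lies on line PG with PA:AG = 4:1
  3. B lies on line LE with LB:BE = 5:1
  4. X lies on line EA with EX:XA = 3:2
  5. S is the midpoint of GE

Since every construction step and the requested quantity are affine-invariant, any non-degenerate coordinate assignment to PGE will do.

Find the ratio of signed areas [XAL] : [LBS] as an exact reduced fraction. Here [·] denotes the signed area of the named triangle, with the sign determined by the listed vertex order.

[XAL]:[LBS] = 16/25

Set P = (0, 0), G = (1, 0), E = (0, 1); any affine frame gives the same invariant.
1. L lies on line GP with GL:LP = 3:2 ⇒ L = (2/5, 0)
2. A lies on line PG with PA:AG = 4:1 ⇒ A = (4/5, 0)
3. B lies on line LE with LB:BE = 5:1 ⇒ B = (1/15, 5/6)
4. X lies on line EA with EX:XA = 3:2 ⇒ X = (12/25, 2/5)
5. S is the midpoint of GE ⇒ S = (1/2, 1/2)
2·[XAL] = -4/25, 2·[LBS] = -1/4
[XAL]:[LBS] = -4/25:-1/4 = 16/25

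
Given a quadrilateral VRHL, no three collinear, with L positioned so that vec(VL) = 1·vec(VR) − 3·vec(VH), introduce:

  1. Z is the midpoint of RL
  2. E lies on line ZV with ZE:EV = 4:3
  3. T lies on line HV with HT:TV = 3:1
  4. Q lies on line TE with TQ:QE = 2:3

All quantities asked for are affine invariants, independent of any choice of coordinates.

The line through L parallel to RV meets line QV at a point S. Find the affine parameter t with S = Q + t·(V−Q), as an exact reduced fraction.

Set V = (0, 0), R = (1, 0), H = (0, 1), L = (1, -3); any affine frame gives the same invariant.
1. Z is the midpoint of RL ⇒ Z = (1, -3/2)
2. E lies on line ZV with ZE:EV = 4:3 ⇒ E = (3/7, -9/14)
3. T lies on line HV with HT:TV = 3:1 ⇒ T = (0, 1/4)
4. Q lies on line TE with TQ:QE = 2:3 ⇒ Q = (6/35, -3/28)
through L parallel to RV: direction (-1, 0); meets QV at S = (24/5, -3)
S = Q + t·(V−Q) with t = -27

t = -27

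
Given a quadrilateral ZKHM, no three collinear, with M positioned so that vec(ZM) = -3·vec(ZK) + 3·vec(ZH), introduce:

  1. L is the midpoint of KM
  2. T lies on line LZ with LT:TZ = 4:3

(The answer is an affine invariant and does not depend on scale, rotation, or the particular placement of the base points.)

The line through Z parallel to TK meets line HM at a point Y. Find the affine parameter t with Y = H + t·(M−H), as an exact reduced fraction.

t = -20/13

Work in coordinates with Z = (0, 0), K = (1, 0), H = (0, 1), M = (-3, 3).
1. L is the midpoint of KM ⇒ L = (-1, 3/2)
2. T lies on line LZ with LT:TZ = 4:3 ⇒ T = (-3/7, 9/14)
through Z parallel to TK: direction (10/7, -9/14); meets HM at Y = (60/13, -27/13)
Y = H + t·(M−H) with t = -20/13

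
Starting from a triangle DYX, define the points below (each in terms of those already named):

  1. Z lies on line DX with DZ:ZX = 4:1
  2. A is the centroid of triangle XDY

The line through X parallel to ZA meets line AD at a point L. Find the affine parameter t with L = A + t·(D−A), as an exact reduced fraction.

t = -1/4

Choose coordinates D = (0, 0), Y = (1, 0), X = (0, 1).
1. Z lies on line DX with DZ:ZX = 4:1 ⇒ Z = (0, 4/5)
2. A is the centroid of triangle XDY ⇒ A = (1/3, 1/3)
through X parallel to ZA: direction (1/3, -7/15); meets AD at L = (5/12, 5/12)
L = A + t·(D−A) with t = -1/4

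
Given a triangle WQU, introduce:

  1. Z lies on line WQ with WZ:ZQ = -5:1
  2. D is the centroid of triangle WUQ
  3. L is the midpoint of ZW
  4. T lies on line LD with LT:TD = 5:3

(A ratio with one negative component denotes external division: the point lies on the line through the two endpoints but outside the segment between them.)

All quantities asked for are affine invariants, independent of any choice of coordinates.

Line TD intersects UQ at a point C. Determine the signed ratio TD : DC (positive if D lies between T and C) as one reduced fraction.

Assign W = (0, 0), Q = (1, 0), U = (0, 1) — the answer is frame-independent, so this choice is without loss of generality.
1. Z lies on line WQ with WZ:ZQ = -5:1 ⇒ Z = (5/4, 0)
2. D is the centroid of triangle WUQ ⇒ D = (1/3, 1/3)
3. L is the midpoint of ZW ⇒ L = (5/8, 0)
4. T lies on line LD with LT:TD = 5:3 ⇒ T = (85/192, 5/24)
line TD meets UQ at C = (-2, 3)
D = T + t·(C−T) with t = 3/67, so TD:DC = 3/67:64/67

TD:DC = 3/64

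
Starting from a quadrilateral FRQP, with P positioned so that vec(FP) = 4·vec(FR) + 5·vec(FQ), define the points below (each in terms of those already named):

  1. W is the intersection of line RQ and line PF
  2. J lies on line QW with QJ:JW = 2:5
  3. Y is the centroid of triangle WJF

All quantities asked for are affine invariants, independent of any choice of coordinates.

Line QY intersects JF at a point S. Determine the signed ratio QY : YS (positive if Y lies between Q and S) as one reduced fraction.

QY:YS = -11/5

Set F = (0, 0), R = (1, 0), Q = (0, 1), P = (4, 5); any affine frame gives the same invariant.
1. W is the intersection of line RQ and line PF ⇒ W = (4/9, 5/9)
2. J lies on line QW with QJ:JW = 2:5 ⇒ J = (8/63, 55/63)
3. Y is the centroid of triangle WJF ⇒ Y = (4/21, 10/21)
line QY meets JF at S = (8/77, 5/7)
Y = Q + t·(S−Q) with t = 11/6, so QY:YS = 11/6:-5/6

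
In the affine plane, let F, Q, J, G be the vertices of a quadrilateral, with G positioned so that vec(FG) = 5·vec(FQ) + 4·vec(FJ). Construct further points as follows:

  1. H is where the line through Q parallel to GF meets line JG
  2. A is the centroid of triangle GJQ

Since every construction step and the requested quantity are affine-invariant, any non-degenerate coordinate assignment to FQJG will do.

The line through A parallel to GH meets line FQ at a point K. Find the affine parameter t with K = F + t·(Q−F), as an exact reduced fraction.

t = -7/9

Work in coordinates with F = (0, 0), Q = (1, 0), J = (0, 1), G = (5, 4).
1. H is where the line through Q parallel to GF meets line JG ⇒ H = (9, 32/5)
2. A is the centroid of triangle GJQ ⇒ A = (2, 5/3)
through A parallel to GH: direction (4, 12/5); meets FQ at K = (-7/9, 0)
K = F + t·(Q−F) with t = -7/9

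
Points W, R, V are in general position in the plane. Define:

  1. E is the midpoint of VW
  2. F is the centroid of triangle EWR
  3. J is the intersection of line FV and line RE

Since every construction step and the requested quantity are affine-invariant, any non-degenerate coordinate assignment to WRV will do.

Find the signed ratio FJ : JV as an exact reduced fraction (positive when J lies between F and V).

Choose coordinates W = (0, 0), R = (1, 0), V = (0, 1).
1. E is the midpoint of VW ⇒ E = (0, 1/2)
2. F is the centroid of triangle EWR ⇒ F = (1/3, 1/6)
3. J is the intersection of line FV and line RE ⇒ J = (1/4, 3/8)
J = F + t·(V−F) with t = 1/4, so FJ:JV = t:(1−t) = 1/4:3/4

FJ:JV = 1/3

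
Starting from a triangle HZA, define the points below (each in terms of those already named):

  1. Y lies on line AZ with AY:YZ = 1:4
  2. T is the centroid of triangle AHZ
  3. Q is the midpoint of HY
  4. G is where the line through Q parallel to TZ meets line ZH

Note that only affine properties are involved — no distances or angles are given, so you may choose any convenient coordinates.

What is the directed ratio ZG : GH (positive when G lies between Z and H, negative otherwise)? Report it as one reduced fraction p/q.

ZG:GH = 1/9

Work in coordinates with H = (0, 0), Z = (1, 0), A = (0, 1).
1. Y lies on line AZ with AY:YZ = 1:4 ⇒ Y = (1/5, 4/5)
2. T is the centroid of triangle AHZ ⇒ T = (1/3, 1/3)
3. Q is the midpoint of HY ⇒ Q = (1/10, 2/5)
4. G is where the line through Q parallel to TZ meets line ZH ⇒ G = (9/10, 0)
G = Z + t·(H−Z) with t = 1/10, so ZG:GH = t:(1−t) = 1/10:9/10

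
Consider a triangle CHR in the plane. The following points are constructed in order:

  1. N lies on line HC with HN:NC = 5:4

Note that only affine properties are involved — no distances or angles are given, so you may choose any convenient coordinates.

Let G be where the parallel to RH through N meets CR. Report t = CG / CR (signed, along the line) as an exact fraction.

t = 4/9

Choose coordinates C = (0, 0), H = (1, 0), R = (0, 1).
1. N lies on line HC with HN:NC = 5:4 ⇒ N = (4/9, 0)
through N parallel to RH: direction (1, -1); meets CR at G = (0, 4/9)
G = C + t·(R−C) with t = 4/9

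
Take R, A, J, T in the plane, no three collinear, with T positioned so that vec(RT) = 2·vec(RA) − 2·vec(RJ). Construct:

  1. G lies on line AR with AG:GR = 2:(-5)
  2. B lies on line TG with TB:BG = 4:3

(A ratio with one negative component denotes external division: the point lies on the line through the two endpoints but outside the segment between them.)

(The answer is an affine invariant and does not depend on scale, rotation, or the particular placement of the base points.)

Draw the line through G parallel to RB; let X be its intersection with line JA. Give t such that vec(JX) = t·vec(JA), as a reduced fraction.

Work in coordinates with R = (0, 0), A = (1, 0), J = (0, 1), T = (2, -2).
1. G lies on line AR with AG:GR = 2:(-5) ⇒ G = (5/3, 0)
2. B lies on line TG with TB:BG = 4:3 ⇒ B = (38/21, -6/7)
through G parallel to RB: direction (38/21, -6/7); meets JA at X = (2/5, 3/5)
X = J + t·(A−J) with t = 2/5

t = 2/5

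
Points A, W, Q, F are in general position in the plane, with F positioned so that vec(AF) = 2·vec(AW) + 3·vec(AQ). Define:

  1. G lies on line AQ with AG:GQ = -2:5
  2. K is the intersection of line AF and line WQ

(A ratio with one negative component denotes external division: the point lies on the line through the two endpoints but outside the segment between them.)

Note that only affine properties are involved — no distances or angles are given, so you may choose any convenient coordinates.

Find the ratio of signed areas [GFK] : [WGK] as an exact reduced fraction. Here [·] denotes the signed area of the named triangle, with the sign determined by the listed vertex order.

Choose coordinates A = (0, 0), W = (1, 0), Q = (0, 1), F = (2, 3).
1. G lies on line AQ with AG:GQ = -2:5 ⇒ G = (0, -2/3)
2. K is the intersection of line AF and line WQ ⇒ K = (2/5, 3/5)
2·[GFK] = 16/15, 2·[WGK] = -1
[GFK]:[WGK] = 16/15:-1 = -16/15

[GFK]:[WGK] = -16/15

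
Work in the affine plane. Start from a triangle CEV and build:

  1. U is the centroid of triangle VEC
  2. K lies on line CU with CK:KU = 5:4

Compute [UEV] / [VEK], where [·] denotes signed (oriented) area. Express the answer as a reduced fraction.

Work in coordinates with C = (0, 0), E = (1, 0), V = (0, 1).
1. U is the centroid of triangle VEC ⇒ U = (1/3, 1/3)
2. K lies on line CU with CK:KU = 5:4 ⇒ K = (5/27, 5/27)
2·[UEV] = 1/3, 2·[VEK] = -17/27
[UEV]:[VEK] = 1/3:-17/27 = -9/17

[UEV]:[VEK] = -9/17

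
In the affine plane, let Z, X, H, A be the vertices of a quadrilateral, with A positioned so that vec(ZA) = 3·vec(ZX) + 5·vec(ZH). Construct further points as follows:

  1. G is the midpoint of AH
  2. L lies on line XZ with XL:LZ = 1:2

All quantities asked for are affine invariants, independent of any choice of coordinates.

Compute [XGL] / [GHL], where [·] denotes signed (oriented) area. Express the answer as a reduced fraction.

[XGL]:[GHL] = 6/17

Work in coordinates with Z = (0, 0), X = (1, 0), H = (0, 1), A = (3, 5).
1. G is the midpoint of AH ⇒ G = (3/2, 3)
2. L lies on line XZ with XL:LZ = 1:2 ⇒ L = (2/3, 0)
2·[XGL] = 1, 2·[GHL] = 17/6
[XGL]:[GHL] = 1:17/6 = 6/17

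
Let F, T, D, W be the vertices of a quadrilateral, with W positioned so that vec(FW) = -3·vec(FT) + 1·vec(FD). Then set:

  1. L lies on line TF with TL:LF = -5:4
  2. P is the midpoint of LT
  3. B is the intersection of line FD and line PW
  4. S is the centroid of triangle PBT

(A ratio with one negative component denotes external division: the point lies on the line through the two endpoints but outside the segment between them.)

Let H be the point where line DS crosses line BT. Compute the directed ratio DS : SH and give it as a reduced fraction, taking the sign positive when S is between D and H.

Choose coordinates F = (0, 0), T = (1, 0), D = (0, 1), W = (-3, 1).
1. L lies on line TF with TL:LF = -5:4 ⇒ L = (-4, 0)
2. P is the midpoint of LT ⇒ P = (-3/2, 0)
3. B is the intersection of line FD and line PW ⇒ B = (0, -1)
4. S is the centroid of triangle PBT ⇒ S = (-1/6, -1/3)
line DS meets BT at H = (-2/7, -9/7)
S = D + t·(H−D) with t = 7/12, so DS:SH = 7/12:5/12

DS:SH = 7/5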